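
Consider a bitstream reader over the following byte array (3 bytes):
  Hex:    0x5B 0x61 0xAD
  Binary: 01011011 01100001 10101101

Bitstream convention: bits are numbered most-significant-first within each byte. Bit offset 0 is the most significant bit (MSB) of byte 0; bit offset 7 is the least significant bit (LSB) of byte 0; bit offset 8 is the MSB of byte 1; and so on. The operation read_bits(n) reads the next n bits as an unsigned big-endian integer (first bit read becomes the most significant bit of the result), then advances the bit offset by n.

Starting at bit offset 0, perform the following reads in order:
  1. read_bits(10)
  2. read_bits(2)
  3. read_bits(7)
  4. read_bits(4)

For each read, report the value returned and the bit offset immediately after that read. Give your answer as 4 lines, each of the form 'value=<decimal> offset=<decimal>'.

Read 1: bits[0:10] width=10 -> value=365 (bin 0101101101); offset now 10 = byte 1 bit 2; 14 bits remain
Read 2: bits[10:12] width=2 -> value=2 (bin 10); offset now 12 = byte 1 bit 4; 12 bits remain
Read 3: bits[12:19] width=7 -> value=13 (bin 0001101); offset now 19 = byte 2 bit 3; 5 bits remain
Read 4: bits[19:23] width=4 -> value=6 (bin 0110); offset now 23 = byte 2 bit 7; 1 bits remain

Answer: value=365 offset=10
value=2 offset=12
value=13 offset=19
value=6 offset=23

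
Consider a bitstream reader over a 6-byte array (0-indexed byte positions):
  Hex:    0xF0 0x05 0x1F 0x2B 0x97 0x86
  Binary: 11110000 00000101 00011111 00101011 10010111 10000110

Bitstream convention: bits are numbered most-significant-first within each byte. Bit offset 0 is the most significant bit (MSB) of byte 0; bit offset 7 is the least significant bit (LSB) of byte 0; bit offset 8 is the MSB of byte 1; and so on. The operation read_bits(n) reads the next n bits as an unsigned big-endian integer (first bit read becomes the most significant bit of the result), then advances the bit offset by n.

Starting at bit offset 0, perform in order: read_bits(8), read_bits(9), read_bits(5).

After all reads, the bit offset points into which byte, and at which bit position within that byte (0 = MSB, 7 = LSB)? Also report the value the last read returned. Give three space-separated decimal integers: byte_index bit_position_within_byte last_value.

Read 1: bits[0:8] width=8 -> value=240 (bin 11110000); offset now 8 = byte 1 bit 0; 40 bits remain
Read 2: bits[8:17] width=9 -> value=10 (bin 000001010); offset now 17 = byte 2 bit 1; 31 bits remain
Read 3: bits[17:22] width=5 -> value=7 (bin 00111); offset now 22 = byte 2 bit 6; 26 bits remain

Answer: 2 6 7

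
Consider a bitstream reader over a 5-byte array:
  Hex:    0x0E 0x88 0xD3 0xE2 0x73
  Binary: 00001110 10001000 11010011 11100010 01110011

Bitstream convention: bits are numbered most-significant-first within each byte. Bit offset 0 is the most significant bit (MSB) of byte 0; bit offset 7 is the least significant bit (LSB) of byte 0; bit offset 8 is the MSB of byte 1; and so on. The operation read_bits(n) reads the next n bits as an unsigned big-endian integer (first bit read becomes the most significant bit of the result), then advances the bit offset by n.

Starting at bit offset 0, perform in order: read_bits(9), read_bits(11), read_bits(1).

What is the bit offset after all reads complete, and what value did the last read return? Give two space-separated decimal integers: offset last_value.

Answer: 21 0

Derivation:
Read 1: bits[0:9] width=9 -> value=29 (bin 000011101); offset now 9 = byte 1 bit 1; 31 bits remain
Read 2: bits[9:20] width=11 -> value=141 (bin 00010001101); offset now 20 = byte 2 bit 4; 20 bits remain
Read 3: bits[20:21] width=1 -> value=0 (bin 0); offset now 21 = byte 2 bit 5; 19 bits remain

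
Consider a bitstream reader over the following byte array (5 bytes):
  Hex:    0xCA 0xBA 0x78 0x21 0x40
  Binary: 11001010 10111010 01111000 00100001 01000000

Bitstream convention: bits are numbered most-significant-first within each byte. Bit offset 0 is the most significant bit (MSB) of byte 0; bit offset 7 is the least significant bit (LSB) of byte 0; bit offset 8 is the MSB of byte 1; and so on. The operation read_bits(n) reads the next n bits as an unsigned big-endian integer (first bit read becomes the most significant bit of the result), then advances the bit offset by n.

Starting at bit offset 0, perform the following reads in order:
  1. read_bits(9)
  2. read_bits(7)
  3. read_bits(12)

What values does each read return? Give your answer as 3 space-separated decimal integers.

Read 1: bits[0:9] width=9 -> value=405 (bin 110010101); offset now 9 = byte 1 bit 1; 31 bits remain
Read 2: bits[9:16] width=7 -> value=58 (bin 0111010); offset now 16 = byte 2 bit 0; 24 bits remain
Read 3: bits[16:28] width=12 -> value=1922 (bin 011110000010); offset now 28 = byte 3 bit 4; 12 bits remain

Answer: 405 58 1922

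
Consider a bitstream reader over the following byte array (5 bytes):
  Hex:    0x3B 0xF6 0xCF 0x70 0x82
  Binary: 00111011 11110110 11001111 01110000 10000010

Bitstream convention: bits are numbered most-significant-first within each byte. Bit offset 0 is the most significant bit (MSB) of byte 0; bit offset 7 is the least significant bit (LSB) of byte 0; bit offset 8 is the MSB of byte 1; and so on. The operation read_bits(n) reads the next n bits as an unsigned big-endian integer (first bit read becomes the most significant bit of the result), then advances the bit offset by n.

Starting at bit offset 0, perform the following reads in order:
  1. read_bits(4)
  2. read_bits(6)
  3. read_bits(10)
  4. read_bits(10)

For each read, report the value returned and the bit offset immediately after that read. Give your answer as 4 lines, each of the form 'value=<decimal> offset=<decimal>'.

Read 1: bits[0:4] width=4 -> value=3 (bin 0011); offset now 4 = byte 0 bit 4; 36 bits remain
Read 2: bits[4:10] width=6 -> value=47 (bin 101111); offset now 10 = byte 1 bit 2; 30 bits remain
Read 3: bits[10:20] width=10 -> value=876 (bin 1101101100); offset now 20 = byte 2 bit 4; 20 bits remain
Read 4: bits[20:30] width=10 -> value=988 (bin 1111011100); offset now 30 = byte 3 bit 6; 10 bits remain

Answer: value=3 offset=4
value=47 offset=10
value=876 offset=20
value=988 offset=30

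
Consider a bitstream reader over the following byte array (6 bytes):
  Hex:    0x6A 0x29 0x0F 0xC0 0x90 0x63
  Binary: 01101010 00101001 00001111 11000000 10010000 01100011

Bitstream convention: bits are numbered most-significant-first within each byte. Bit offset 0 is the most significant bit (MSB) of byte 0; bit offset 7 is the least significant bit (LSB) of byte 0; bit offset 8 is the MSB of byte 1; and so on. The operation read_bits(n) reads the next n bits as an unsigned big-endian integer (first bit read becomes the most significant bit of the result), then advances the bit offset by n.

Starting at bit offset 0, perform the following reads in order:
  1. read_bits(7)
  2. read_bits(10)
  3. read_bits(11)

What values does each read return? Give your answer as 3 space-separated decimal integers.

Read 1: bits[0:7] width=7 -> value=53 (bin 0110101); offset now 7 = byte 0 bit 7; 41 bits remain
Read 2: bits[7:17] width=10 -> value=82 (bin 0001010010); offset now 17 = byte 2 bit 1; 31 bits remain
Read 3: bits[17:28] width=11 -> value=252 (bin 00011111100); offset now 28 = byte 3 bit 4; 20 bits remain

Answer: 53 82 252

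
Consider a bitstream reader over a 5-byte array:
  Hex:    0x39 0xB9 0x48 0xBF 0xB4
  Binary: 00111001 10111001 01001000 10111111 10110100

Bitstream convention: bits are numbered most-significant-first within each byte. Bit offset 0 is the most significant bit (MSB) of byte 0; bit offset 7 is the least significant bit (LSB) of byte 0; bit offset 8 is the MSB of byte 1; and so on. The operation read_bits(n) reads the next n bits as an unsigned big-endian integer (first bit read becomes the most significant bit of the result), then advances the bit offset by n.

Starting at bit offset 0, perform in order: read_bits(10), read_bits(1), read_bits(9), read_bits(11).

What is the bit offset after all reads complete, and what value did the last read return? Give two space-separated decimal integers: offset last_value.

Answer: 31 1119

Derivation:
Read 1: bits[0:10] width=10 -> value=230 (bin 0011100110); offset now 10 = byte 1 bit 2; 30 bits remain
Read 2: bits[10:11] width=1 -> value=1 (bin 1); offset now 11 = byte 1 bit 3; 29 bits remain
Read 3: bits[11:20] width=9 -> value=404 (bin 110010100); offset now 20 = byte 2 bit 4; 20 bits remain
Read 4: bits[20:31] width=11 -> value=1119 (bin 10001011111); offset now 31 = byte 3 bit 7; 9 bits remain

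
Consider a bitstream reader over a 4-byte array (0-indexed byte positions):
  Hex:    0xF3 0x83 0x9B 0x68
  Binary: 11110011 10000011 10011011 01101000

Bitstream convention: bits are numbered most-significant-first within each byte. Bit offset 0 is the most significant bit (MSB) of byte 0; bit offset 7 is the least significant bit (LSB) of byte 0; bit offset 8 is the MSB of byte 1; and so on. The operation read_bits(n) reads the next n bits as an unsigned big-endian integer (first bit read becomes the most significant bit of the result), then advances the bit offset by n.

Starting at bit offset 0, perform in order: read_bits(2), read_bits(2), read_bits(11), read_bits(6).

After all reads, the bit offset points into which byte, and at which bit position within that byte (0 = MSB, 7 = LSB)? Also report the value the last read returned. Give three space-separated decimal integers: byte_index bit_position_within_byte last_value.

Answer: 2 5 51

Derivation:
Read 1: bits[0:2] width=2 -> value=3 (bin 11); offset now 2 = byte 0 bit 2; 30 bits remain
Read 2: bits[2:4] width=2 -> value=3 (bin 11); offset now 4 = byte 0 bit 4; 28 bits remain
Read 3: bits[4:15] width=11 -> value=449 (bin 00111000001); offset now 15 = byte 1 bit 7; 17 bits remain
Read 4: bits[15:21] width=6 -> value=51 (bin 110011); offset now 21 = byte 2 bit 5; 11 bits remain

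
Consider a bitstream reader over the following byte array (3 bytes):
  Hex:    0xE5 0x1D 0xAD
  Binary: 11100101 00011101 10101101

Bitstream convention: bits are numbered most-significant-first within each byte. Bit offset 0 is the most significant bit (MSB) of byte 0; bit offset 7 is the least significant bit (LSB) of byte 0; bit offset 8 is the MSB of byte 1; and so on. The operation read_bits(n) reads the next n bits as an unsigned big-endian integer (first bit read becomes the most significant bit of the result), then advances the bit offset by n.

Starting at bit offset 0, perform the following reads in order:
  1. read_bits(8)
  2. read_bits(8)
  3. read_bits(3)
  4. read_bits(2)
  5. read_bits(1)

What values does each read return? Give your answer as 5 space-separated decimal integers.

Answer: 229 29 5 1 1

Derivation:
Read 1: bits[0:8] width=8 -> value=229 (bin 11100101); offset now 8 = byte 1 bit 0; 16 bits remain
Read 2: bits[8:16] width=8 -> value=29 (bin 00011101); offset now 16 = byte 2 bit 0; 8 bits remain
Read 3: bits[16:19] width=3 -> value=5 (bin 101); offset now 19 = byte 2 bit 3; 5 bits remain
Read 4: bits[19:21] width=2 -> value=1 (bin 01); offset now 21 = byte 2 bit 5; 3 bits remain
Read 5: bits[21:22] width=1 -> value=1 (bin 1); offset now 22 = byte 2 bit 6; 2 bits remain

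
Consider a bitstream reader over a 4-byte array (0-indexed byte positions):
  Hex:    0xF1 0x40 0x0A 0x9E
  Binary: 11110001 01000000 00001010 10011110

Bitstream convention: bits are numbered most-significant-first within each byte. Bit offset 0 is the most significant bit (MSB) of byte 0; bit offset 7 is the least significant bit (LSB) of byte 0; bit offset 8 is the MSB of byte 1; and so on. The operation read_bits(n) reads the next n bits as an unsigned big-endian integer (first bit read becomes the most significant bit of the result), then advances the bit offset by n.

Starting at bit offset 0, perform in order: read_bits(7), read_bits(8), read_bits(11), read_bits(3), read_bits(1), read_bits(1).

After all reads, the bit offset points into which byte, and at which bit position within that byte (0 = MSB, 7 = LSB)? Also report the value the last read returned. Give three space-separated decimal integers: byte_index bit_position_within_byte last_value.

Read 1: bits[0:7] width=7 -> value=120 (bin 1111000); offset now 7 = byte 0 bit 7; 25 bits remain
Read 2: bits[7:15] width=8 -> value=160 (bin 10100000); offset now 15 = byte 1 bit 7; 17 bits remain
Read 3: bits[15:26] width=11 -> value=42 (bin 00000101010); offset now 26 = byte 3 bit 2; 6 bits remain
Read 4: bits[26:29] width=3 -> value=3 (bin 011); offset now 29 = byte 3 bit 5; 3 bits remain
Read 5: bits[29:30] width=1 -> value=1 (bin 1); offset now 30 = byte 3 bit 6; 2 bits remain
Read 6: bits[30:31] width=1 -> value=1 (bin 1); offset now 31 = byte 3 bit 7; 1 bits remain

Answer: 3 7 1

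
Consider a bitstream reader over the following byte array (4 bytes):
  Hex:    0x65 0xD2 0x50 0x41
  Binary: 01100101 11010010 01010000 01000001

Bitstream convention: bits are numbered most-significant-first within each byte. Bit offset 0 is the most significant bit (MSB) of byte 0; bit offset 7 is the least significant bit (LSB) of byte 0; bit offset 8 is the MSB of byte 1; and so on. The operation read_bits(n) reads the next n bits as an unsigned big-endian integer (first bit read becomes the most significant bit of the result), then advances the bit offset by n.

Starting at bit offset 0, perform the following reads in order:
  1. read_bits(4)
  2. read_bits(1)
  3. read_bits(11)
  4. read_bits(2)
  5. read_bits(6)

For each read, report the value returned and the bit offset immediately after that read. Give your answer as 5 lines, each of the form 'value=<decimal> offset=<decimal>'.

Answer: value=6 offset=4
value=0 offset=5
value=1490 offset=16
value=1 offset=18
value=16 offset=24

Derivation:
Read 1: bits[0:4] width=4 -> value=6 (bin 0110); offset now 4 = byte 0 bit 4; 28 bits remain
Read 2: bits[4:5] width=1 -> value=0 (bin 0); offset now 5 = byte 0 bit 5; 27 bits remain
Read 3: bits[5:16] width=11 -> value=1490 (bin 10111010010); offset now 16 = byte 2 bit 0; 16 bits remain
Read 4: bits[16:18] width=2 -> value=1 (bin 01); offset now 18 = byte 2 bit 2; 14 bits remain
Read 5: bits[18:24] width=6 -> value=16 (bin 010000); offset now 24 = byte 3 bit 0; 8 bits remain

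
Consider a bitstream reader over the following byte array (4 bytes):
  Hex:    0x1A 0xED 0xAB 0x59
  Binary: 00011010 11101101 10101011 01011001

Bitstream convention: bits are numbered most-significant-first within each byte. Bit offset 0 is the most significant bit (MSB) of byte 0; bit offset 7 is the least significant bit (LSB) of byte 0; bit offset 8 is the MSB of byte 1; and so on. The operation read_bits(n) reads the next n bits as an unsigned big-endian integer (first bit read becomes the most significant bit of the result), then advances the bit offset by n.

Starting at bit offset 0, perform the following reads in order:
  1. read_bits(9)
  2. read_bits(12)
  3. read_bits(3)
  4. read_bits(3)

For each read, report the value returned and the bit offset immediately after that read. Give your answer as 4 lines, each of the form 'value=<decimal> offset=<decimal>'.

Read 1: bits[0:9] width=9 -> value=53 (bin 000110101); offset now 9 = byte 1 bit 1; 23 bits remain
Read 2: bits[9:21] width=12 -> value=3509 (bin 110110110101); offset now 21 = byte 2 bit 5; 11 bits remain
Read 3: bits[21:24] width=3 -> value=3 (bin 011); offset now 24 = byte 3 bit 0; 8 bits remain
Read 4: bits[24:27] width=3 -> value=2 (bin 010); offset now 27 = byte 3 bit 3; 5 bits remain

Answer: value=53 offset=9
value=3509 offset=21
value=3 offset=24
value=2 offset=27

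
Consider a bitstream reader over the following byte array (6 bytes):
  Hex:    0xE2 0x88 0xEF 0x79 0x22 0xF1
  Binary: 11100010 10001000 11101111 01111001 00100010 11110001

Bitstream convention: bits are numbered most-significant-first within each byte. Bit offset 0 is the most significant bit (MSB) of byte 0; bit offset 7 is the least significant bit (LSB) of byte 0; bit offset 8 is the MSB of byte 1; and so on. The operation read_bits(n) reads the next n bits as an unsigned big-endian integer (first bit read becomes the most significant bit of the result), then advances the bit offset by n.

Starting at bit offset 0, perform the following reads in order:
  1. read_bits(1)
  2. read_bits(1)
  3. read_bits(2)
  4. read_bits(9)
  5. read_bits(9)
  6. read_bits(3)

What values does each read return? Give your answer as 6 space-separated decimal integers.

Answer: 1 1 2 81 59 6

Derivation:
Read 1: bits[0:1] width=1 -> value=1 (bin 1); offset now 1 = byte 0 bit 1; 47 bits remain
Read 2: bits[1:2] width=1 -> value=1 (bin 1); offset now 2 = byte 0 bit 2; 46 bits remain
Read 3: bits[2:4] width=2 -> value=2 (bin 10); offset now 4 = byte 0 bit 4; 44 bits remain
Read 4: bits[4:13] width=9 -> value=81 (bin 001010001); offset now 13 = byte 1 bit 5; 35 bits remain
Read 5: bits[13:22] width=9 -> value=59 (bin 000111011); offset now 22 = byte 2 bit 6; 26 bits remain
Read 6: bits[22:25] width=3 -> value=6 (bin 110); offset now 25 = byte 3 bit 1; 23 bits remain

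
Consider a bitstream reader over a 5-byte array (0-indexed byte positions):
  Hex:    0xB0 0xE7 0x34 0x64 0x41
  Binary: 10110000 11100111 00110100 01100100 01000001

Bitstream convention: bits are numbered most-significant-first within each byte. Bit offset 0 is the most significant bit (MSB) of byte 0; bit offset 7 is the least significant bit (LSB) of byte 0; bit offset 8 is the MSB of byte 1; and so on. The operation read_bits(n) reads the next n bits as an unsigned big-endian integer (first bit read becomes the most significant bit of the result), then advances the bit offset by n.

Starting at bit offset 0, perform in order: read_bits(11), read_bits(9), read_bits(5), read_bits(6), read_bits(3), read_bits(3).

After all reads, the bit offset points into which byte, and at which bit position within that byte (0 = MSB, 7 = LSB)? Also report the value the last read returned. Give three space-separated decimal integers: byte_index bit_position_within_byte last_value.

Answer: 4 5 0

Derivation:
Read 1: bits[0:11] width=11 -> value=1415 (bin 10110000111); offset now 11 = byte 1 bit 3; 29 bits remain
Read 2: bits[11:20] width=9 -> value=115 (bin 001110011); offset now 20 = byte 2 bit 4; 20 bits remain
Read 3: bits[20:25] width=5 -> value=8 (bin 01000); offset now 25 = byte 3 bit 1; 15 bits remain
Read 4: bits[25:31] width=6 -> value=50 (bin 110010); offset now 31 = byte 3 bit 7; 9 bits remain
Read 5: bits[31:34] width=3 -> value=1 (bin 001); offset now 34 = byte 4 bit 2; 6 bits remain
Read 6: bits[34:37] width=3 -> value=0 (bin 000); offset now 37 = byte 4 bit 5; 3 bits remain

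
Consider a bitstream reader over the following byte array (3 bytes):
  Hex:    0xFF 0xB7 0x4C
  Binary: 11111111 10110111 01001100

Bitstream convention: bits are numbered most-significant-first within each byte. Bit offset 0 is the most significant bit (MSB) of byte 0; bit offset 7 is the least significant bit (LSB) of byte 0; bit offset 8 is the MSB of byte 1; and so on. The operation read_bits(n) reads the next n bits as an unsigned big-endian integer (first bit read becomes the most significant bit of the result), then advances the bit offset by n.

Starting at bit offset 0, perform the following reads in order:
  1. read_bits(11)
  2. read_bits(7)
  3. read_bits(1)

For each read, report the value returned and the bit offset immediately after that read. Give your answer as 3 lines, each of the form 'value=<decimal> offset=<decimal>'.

Answer: value=2045 offset=11
value=93 offset=18
value=0 offset=19

Derivation:
Read 1: bits[0:11] width=11 -> value=2045 (bin 11111111101); offset now 11 = byte 1 bit 3; 13 bits remain
Read 2: bits[11:18] width=7 -> value=93 (bin 1011101); offset now 18 = byte 2 bit 2; 6 bits remain
Read 3: bits[18:19] width=1 -> value=0 (bin 0); offset now 19 = byte 2 bit 3; 5 bits remain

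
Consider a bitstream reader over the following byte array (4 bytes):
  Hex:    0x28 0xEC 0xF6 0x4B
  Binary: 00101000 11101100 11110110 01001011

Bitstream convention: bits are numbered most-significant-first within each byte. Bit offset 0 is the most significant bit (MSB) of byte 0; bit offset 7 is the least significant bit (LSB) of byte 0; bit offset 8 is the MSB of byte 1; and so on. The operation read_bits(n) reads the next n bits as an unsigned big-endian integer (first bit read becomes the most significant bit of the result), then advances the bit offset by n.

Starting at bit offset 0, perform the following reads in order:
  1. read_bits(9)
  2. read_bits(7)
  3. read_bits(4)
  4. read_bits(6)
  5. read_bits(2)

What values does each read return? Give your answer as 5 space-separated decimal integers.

Read 1: bits[0:9] width=9 -> value=81 (bin 001010001); offset now 9 = byte 1 bit 1; 23 bits remain
Read 2: bits[9:16] width=7 -> value=108 (bin 1101100); offset now 16 = byte 2 bit 0; 16 bits remain
Read 3: bits[16:20] width=4 -> value=15 (bin 1111); offset now 20 = byte 2 bit 4; 12 bits remain
Read 4: bits[20:26] width=6 -> value=25 (bin 011001); offset now 26 = byte 3 bit 2; 6 bits remain
Read 5: bits[26:28] width=2 -> value=0 (bin 00); offset now 28 = byte 3 bit 4; 4 bits remain

Answer: 81 108 15 25 0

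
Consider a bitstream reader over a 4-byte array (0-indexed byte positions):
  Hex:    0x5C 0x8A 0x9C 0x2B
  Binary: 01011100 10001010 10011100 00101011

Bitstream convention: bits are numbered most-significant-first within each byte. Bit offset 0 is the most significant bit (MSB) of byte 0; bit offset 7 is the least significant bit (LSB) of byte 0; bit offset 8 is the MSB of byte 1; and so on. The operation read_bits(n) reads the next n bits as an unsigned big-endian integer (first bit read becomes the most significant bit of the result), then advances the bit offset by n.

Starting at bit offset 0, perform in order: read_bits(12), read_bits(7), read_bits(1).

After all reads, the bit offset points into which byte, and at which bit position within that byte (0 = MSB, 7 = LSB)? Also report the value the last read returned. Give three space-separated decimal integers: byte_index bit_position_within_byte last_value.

Read 1: bits[0:12] width=12 -> value=1480 (bin 010111001000); offset now 12 = byte 1 bit 4; 20 bits remain
Read 2: bits[12:19] width=7 -> value=84 (bin 1010100); offset now 19 = byte 2 bit 3; 13 bits remain
Read 3: bits[19:20] width=1 -> value=1 (bin 1); offset now 20 = byte 2 bit 4; 12 bits remain

Answer: 2 4 1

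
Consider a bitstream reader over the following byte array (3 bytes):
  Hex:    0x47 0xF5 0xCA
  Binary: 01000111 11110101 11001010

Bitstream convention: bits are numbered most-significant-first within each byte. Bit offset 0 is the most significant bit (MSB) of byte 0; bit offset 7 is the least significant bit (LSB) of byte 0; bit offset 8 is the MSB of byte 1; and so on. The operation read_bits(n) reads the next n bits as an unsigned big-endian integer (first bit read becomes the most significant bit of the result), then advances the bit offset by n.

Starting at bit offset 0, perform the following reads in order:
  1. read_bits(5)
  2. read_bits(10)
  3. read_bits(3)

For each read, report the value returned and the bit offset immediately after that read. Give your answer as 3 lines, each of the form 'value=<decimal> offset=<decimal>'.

Answer: value=8 offset=5
value=1018 offset=15
value=7 offset=18

Derivation:
Read 1: bits[0:5] width=5 -> value=8 (bin 01000); offset now 5 = byte 0 bit 5; 19 bits remain
Read 2: bits[5:15] width=10 -> value=1018 (bin 1111111010); offset now 15 = byte 1 bit 7; 9 bits remain
Read 3: bits[15:18] width=3 -> value=7 (bin 111); offset now 18 = byte 2 bit 2; 6 bits remain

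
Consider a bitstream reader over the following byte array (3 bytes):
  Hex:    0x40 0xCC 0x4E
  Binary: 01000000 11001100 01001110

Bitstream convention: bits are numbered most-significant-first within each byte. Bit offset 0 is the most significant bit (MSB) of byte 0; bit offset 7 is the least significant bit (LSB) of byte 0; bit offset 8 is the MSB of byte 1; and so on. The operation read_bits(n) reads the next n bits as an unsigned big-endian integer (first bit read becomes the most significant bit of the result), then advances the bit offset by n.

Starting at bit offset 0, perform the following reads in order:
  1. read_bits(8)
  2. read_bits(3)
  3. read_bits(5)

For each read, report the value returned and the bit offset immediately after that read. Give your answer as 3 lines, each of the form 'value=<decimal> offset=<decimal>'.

Read 1: bits[0:8] width=8 -> value=64 (bin 01000000); offset now 8 = byte 1 bit 0; 16 bits remain
Read 2: bits[8:11] width=3 -> value=6 (bin 110); offset now 11 = byte 1 bit 3; 13 bits remain
Read 3: bits[11:16] width=5 -> value=12 (bin 01100); offset now 16 = byte 2 bit 0; 8 bits remain

Answer: value=64 offset=8
value=6 offset=11
value=12 offset=16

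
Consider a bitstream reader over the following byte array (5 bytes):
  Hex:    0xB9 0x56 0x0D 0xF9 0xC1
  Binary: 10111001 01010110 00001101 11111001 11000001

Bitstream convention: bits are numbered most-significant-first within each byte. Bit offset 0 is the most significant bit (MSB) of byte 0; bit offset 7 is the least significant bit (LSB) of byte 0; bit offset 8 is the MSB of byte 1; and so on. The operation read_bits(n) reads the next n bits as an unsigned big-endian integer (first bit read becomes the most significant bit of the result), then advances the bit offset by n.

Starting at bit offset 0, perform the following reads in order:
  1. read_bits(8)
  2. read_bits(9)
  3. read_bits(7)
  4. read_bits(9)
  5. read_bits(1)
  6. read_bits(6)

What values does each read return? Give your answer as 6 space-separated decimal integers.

Answer: 185 172 13 499 1 1

Derivation:
Read 1: bits[0:8] width=8 -> value=185 (bin 10111001); offset now 8 = byte 1 bit 0; 32 bits remain
Read 2: bits[8:17] width=9 -> value=172 (bin 010101100); offset now 17 = byte 2 bit 1; 23 bits remain
Read 3: bits[17:24] width=7 -> value=13 (bin 0001101); offset now 24 = byte 3 bit 0; 16 bits remain
Read 4: bits[24:33] width=9 -> value=499 (bin 111110011); offset now 33 = byte 4 bit 1; 7 bits remain
Read 5: bits[33:34] width=1 -> value=1 (bin 1); offset now 34 = byte 4 bit 2; 6 bits remain
Read 6: bits[34:40] width=6 -> value=1 (bin 000001); offset now 40 = byte 5 bit 0; 0 bits remain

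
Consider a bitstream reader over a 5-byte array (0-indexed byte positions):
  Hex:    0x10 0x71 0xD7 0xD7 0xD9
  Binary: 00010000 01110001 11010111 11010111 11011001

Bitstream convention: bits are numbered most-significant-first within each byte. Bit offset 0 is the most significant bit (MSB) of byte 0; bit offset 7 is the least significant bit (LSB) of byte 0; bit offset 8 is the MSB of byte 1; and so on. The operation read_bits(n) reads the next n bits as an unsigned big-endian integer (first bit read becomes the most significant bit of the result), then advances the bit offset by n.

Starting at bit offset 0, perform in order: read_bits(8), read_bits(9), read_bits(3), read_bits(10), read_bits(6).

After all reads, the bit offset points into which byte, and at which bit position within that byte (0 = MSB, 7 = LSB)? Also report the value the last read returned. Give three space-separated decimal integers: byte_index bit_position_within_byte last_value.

Answer: 4 4 61

Derivation:
Read 1: bits[0:8] width=8 -> value=16 (bin 00010000); offset now 8 = byte 1 bit 0; 32 bits remain
Read 2: bits[8:17] width=9 -> value=227 (bin 011100011); offset now 17 = byte 2 bit 1; 23 bits remain
Read 3: bits[17:20] width=3 -> value=5 (bin 101); offset now 20 = byte 2 bit 4; 20 bits remain
Read 4: bits[20:30] width=10 -> value=501 (bin 0111110101); offset now 30 = byte 3 bit 6; 10 bits remain
Read 5: bits[30:36] width=6 -> value=61 (bin 111101); offset now 36 = byte 4 bit 4; 4 bits remain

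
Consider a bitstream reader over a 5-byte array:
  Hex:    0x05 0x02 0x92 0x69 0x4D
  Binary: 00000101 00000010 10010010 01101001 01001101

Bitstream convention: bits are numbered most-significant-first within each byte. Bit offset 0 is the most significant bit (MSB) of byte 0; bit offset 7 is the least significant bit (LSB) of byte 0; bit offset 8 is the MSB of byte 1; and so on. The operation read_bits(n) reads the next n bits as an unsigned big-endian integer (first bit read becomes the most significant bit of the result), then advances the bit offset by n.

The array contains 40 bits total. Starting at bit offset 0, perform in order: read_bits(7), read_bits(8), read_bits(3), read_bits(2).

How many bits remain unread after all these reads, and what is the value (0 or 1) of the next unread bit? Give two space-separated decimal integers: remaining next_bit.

Answer: 20 0

Derivation:
Read 1: bits[0:7] width=7 -> value=2 (bin 0000010); offset now 7 = byte 0 bit 7; 33 bits remain
Read 2: bits[7:15] width=8 -> value=129 (bin 10000001); offset now 15 = byte 1 bit 7; 25 bits remain
Read 3: bits[15:18] width=3 -> value=2 (bin 010); offset now 18 = byte 2 bit 2; 22 bits remain
Read 4: bits[18:20] width=2 -> value=1 (bin 01); offset now 20 = byte 2 bit 4; 20 bits remain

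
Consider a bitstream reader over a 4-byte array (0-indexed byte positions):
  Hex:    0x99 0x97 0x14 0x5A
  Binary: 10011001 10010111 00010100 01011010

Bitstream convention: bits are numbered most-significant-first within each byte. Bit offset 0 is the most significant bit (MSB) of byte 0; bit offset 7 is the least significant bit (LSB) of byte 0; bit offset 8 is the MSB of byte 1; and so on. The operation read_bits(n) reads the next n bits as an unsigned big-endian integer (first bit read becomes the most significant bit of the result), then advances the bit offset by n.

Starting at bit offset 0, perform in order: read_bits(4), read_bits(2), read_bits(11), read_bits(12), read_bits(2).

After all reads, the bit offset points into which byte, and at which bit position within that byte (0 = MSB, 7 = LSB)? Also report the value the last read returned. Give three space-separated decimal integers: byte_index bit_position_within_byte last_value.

Read 1: bits[0:4] width=4 -> value=9 (bin 1001); offset now 4 = byte 0 bit 4; 28 bits remain
Read 2: bits[4:6] width=2 -> value=2 (bin 10); offset now 6 = byte 0 bit 6; 26 bits remain
Read 3: bits[6:17] width=11 -> value=814 (bin 01100101110); offset now 17 = byte 2 bit 1; 15 bits remain
Read 4: bits[17:29] width=12 -> value=651 (bin 001010001011); offset now 29 = byte 3 bit 5; 3 bits remain
Read 5: bits[29:31] width=2 -> value=1 (bin 01); offset now 31 = byte 3 bit 7; 1 bits remain

Answer: 3 7 1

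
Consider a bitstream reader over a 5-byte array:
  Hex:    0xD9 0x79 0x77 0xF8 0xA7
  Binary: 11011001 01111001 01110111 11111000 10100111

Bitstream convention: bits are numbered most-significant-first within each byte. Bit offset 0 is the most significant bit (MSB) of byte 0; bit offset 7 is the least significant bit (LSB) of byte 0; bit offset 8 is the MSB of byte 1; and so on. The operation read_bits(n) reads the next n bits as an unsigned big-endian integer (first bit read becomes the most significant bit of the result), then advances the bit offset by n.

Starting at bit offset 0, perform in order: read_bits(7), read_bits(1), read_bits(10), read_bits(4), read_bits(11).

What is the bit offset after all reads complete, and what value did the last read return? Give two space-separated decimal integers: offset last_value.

Answer: 33 2033

Derivation:
Read 1: bits[0:7] width=7 -> value=108 (bin 1101100); offset now 7 = byte 0 bit 7; 33 bits remain
Read 2: bits[7:8] width=1 -> value=1 (bin 1); offset now 8 = byte 1 bit 0; 32 bits remain
Read 3: bits[8:18] width=10 -> value=485 (bin 0111100101); offset now 18 = byte 2 bit 2; 22 bits remain
Read 4: bits[18:22] width=4 -> value=13 (bin 1101); offset now 22 = byte 2 bit 6; 18 bits remain
Read 5: bits[22:33] width=11 -> value=2033 (bin 11111110001); offset now 33 = byte 4 bit 1; 7 bits remain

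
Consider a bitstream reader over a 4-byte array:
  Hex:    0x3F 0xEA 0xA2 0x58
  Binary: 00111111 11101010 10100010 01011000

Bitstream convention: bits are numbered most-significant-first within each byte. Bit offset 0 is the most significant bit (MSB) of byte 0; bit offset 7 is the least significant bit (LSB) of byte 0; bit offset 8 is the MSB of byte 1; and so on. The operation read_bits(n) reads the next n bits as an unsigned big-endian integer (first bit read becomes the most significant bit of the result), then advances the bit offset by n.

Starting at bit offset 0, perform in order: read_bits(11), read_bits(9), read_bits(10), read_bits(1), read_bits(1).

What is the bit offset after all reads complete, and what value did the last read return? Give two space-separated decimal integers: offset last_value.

Answer: 32 0

Derivation:
Read 1: bits[0:11] width=11 -> value=511 (bin 00111111111); offset now 11 = byte 1 bit 3; 21 bits remain
Read 2: bits[11:20] width=9 -> value=170 (bin 010101010); offset now 20 = byte 2 bit 4; 12 bits remain
Read 3: bits[20:30] width=10 -> value=150 (bin 0010010110); offset now 30 = byte 3 bit 6; 2 bits remain
Read 4: bits[30:31] width=1 -> value=0 (bin 0); offset now 31 = byte 3 bit 7; 1 bits remain
Read 5: bits[31:32] width=1 -> value=0 (bin 0); offset now 32 = byte 4 bit 0; 0 bits remain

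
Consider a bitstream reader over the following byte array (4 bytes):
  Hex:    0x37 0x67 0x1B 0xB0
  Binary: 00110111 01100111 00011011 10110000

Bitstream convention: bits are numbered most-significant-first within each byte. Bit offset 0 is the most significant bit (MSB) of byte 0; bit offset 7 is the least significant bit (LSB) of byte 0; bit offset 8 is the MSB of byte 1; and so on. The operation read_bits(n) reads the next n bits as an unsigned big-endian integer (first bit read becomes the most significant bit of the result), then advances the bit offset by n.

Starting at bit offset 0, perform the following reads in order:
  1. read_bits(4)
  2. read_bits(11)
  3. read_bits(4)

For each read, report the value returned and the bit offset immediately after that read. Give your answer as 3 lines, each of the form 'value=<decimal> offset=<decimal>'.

Answer: value=3 offset=4
value=947 offset=15
value=8 offset=19

Derivation:
Read 1: bits[0:4] width=4 -> value=3 (bin 0011); offset now 4 = byte 0 bit 4; 28 bits remain
Read 2: bits[4:15] width=11 -> value=947 (bin 01110110011); offset now 15 = byte 1 bit 7; 17 bits remain
Read 3: bits[15:19] width=4 -> value=8 (bin 1000); offset now 19 = byte 2 bit 3; 13 bits remain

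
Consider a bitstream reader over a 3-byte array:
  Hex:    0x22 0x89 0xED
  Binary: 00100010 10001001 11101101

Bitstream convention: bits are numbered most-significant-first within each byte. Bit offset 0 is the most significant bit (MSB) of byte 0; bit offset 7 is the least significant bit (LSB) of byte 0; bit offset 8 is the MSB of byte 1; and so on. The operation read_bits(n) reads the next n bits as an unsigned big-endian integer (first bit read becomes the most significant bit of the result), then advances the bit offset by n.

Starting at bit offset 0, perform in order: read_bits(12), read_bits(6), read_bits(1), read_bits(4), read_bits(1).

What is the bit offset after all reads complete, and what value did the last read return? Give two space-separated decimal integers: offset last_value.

Answer: 24 1

Derivation:
Read 1: bits[0:12] width=12 -> value=552 (bin 001000101000); offset now 12 = byte 1 bit 4; 12 bits remain
Read 2: bits[12:18] width=6 -> value=39 (bin 100111); offset now 18 = byte 2 bit 2; 6 bits remain
Read 3: bits[18:19] width=1 -> value=1 (bin 1); offset now 19 = byte 2 bit 3; 5 bits remain
Read 4: bits[19:23] width=4 -> value=6 (bin 0110); offset now 23 = byte 2 bit 7; 1 bits remain
Read 5: bits[23:24] width=1 -> value=1 (bin 1); offset now 24 = byte 3 bit 0; 0 bits remain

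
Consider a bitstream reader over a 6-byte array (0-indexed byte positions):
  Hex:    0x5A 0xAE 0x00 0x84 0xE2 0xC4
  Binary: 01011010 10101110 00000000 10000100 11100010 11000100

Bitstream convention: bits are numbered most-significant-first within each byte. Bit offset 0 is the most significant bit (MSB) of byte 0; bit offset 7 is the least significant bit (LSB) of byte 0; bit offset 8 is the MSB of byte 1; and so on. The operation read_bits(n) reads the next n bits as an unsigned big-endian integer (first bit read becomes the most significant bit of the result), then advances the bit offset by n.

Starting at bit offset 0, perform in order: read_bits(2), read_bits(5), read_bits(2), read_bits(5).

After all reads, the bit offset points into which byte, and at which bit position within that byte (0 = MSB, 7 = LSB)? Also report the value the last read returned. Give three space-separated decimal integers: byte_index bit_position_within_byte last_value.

Answer: 1 6 11

Derivation:
Read 1: bits[0:2] width=2 -> value=1 (bin 01); offset now 2 = byte 0 bit 2; 46 bits remain
Read 2: bits[2:7] width=5 -> value=13 (bin 01101); offset now 7 = byte 0 bit 7; 41 bits remain
Read 3: bits[7:9] width=2 -> value=1 (bin 01); offset now 9 = byte 1 bit 1; 39 bits remain
Read 4: bits[9:14] width=5 -> value=11 (bin 01011); offset now 14 = byte 1 bit 6; 34 bits remain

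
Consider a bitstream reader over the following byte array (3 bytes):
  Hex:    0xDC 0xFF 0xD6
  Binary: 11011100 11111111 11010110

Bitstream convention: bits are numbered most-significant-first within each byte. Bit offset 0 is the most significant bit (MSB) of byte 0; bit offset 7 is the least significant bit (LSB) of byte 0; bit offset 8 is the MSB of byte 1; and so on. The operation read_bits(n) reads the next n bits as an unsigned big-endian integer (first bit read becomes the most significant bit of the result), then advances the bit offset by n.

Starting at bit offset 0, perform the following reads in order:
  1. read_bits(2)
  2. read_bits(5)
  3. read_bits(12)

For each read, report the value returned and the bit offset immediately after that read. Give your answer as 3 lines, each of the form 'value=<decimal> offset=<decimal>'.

Answer: value=3 offset=2
value=14 offset=7
value=2046 offset=19

Derivation:
Read 1: bits[0:2] width=2 -> value=3 (bin 11); offset now 2 = byte 0 bit 2; 22 bits remain
Read 2: bits[2:7] width=5 -> value=14 (bin 01110); offset now 7 = byte 0 bit 7; 17 bits remain
Read 3: bits[7:19] width=12 -> value=2046 (bin 011111111110); offset now 19 = byte 2 bit 3; 5 bits remain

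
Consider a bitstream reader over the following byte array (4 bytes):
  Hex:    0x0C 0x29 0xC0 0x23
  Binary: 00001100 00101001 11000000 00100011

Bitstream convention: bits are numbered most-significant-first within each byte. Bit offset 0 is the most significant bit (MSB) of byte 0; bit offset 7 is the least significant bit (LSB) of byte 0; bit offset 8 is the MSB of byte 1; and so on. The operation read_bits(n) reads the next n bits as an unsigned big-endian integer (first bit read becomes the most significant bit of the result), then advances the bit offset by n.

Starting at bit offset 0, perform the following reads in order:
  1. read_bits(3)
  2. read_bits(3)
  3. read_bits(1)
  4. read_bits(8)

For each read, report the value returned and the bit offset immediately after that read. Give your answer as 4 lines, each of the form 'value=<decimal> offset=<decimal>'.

Answer: value=0 offset=3
value=3 offset=6
value=0 offset=7
value=20 offset=15

Derivation:
Read 1: bits[0:3] width=3 -> value=0 (bin 000); offset now 3 = byte 0 bit 3; 29 bits remain
Read 2: bits[3:6] width=3 -> value=3 (bin 011); offset now 6 = byte 0 bit 6; 26 bits remain
Read 3: bits[6:7] width=1 -> value=0 (bin 0); offset now 7 = byte 0 bit 7; 25 bits remain
Read 4: bits[7:15] width=8 -> value=20 (bin 00010100); offset now 15 = byte 1 bit 7; 17 bits remain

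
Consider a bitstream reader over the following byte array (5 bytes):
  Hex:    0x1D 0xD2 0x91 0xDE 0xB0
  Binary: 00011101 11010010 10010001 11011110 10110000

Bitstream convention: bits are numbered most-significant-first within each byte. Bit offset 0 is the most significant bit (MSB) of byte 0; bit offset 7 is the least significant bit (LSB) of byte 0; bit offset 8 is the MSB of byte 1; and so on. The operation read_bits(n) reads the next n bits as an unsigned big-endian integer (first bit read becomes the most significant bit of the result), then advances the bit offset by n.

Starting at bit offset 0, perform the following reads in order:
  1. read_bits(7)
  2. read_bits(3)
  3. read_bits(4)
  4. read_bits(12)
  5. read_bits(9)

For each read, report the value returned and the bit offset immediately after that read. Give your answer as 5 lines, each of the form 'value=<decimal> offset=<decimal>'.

Answer: value=14 offset=7
value=7 offset=10
value=4 offset=14
value=2631 offset=26
value=245 offset=35

Derivation:
Read 1: bits[0:7] width=7 -> value=14 (bin 0001110); offset now 7 = byte 0 bit 7; 33 bits remain
Read 2: bits[7:10] width=3 -> value=7 (bin 111); offset now 10 = byte 1 bit 2; 30 bits remain
Read 3: bits[10:14] width=4 -> value=4 (bin 0100); offset now 14 = byte 1 bit 6; 26 bits remain
Read 4: bits[14:26] width=12 -> value=2631 (bin 101001000111); offset now 26 = byte 3 bit 2; 14 bits remain
Read 5: bits[26:35] width=9 -> value=245 (bin 011110101); offset now 35 = byte 4 bit 3; 5 bits remain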